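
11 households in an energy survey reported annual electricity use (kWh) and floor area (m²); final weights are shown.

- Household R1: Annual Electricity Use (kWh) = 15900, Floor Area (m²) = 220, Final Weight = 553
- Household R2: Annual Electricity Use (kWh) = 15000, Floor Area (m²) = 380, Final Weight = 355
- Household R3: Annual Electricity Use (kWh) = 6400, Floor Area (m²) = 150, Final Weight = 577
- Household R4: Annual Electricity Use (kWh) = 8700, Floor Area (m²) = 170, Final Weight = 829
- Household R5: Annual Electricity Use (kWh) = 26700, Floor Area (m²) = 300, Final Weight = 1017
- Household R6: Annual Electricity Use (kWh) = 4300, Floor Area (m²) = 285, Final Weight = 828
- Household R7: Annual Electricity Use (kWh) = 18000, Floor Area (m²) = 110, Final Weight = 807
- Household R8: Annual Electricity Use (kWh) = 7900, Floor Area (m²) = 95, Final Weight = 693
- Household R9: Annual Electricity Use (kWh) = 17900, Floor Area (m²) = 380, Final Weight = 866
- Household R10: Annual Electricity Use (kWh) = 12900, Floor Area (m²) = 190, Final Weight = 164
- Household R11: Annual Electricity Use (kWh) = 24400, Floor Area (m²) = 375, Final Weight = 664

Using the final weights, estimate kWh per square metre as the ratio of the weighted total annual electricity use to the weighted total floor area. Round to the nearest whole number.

61

Σ wᵢ·y = 15900×553 + 15000×355 + 6400×577 + 8700×829 + 26700×1017 + 4300×828 + 18000×807 + 7900×693 + 17900×866 + 12900×164 + 24400×664
  = 8792700 + 5325000 + 3692800 + 7212300 + 27153900 + 3560400 + 14526000 + 5474700 + 15501400 + 2115600 + 16201600 = 109556400
Σ wᵢ·x = 220×553 + 380×355 + 150×577 + 170×829 + 300×1017 + 285×828 + 110×807 + 95×693 + 380×866 + 190×164 + 375×664
  = 121660 + 134900 + 86550 + 140930 + 305100 + 235980 + 88770 + 65835 + 329080 + 31160 + 249000 = 1788965
Ratio = 109556400 / 1788965 = 61.240103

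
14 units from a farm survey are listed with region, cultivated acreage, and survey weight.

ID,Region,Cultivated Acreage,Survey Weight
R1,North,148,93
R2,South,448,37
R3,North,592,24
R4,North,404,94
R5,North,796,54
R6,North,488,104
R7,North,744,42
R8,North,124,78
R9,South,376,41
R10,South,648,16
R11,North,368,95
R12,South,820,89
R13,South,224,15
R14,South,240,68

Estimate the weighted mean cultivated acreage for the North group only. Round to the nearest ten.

400

North rows: R1, R3, R4, R5, R6, R7, R8, R11
Weighted sum = 148×93 + 592×24 + 404×94 + 796×54 + 488×104 + 744×42 + 124×78 + 368×95
  = 13764 + 14208 + 37976 + 42984 + 50752 + 31248 + 9672 + 34960 = 235564
Sum of weights = 93 + 24 + 94 + 54 + 104 + 42 + 78 + 95 = 584
Weighted mean = 235564 / 584 = 403.36301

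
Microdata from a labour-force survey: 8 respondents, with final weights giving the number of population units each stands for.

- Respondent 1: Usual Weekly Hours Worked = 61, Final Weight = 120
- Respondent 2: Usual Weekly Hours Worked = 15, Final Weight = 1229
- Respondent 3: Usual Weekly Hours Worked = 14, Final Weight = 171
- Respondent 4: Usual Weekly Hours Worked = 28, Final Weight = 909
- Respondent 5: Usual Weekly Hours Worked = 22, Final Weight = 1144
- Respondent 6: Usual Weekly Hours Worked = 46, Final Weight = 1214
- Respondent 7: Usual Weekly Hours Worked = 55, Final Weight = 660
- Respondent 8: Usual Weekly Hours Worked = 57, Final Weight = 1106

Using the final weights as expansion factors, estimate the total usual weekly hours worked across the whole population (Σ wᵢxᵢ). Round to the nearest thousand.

234000

Weighted total = 61×120 + 15×1229 + 14×171 + 28×909 + 22×1144 + 46×1214 + 55×660 + 57×1106
  = 7320 + 18435 + 2394 + 25452 + 25168 + 55844 + 36300 + 63042 = 233955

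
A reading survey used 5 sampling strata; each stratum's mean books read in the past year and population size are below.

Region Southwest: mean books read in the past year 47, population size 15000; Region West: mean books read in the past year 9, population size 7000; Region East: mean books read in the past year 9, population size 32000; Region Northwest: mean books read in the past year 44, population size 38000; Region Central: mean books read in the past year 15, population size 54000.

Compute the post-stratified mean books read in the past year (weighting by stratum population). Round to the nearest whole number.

24

Σ Nₕ·x̄ₕ = 47×15000 + 9×7000 + 9×32000 + 44×38000 + 15×54000
  = 705000 + 63000 + 288000 + 1672000 + 810000 = 3538000
Σ Nₕ = 15000 + 7000 + 32000 + 38000 + 54000 = 146000
Overall mean = 3538000 / 146000 = 24.232877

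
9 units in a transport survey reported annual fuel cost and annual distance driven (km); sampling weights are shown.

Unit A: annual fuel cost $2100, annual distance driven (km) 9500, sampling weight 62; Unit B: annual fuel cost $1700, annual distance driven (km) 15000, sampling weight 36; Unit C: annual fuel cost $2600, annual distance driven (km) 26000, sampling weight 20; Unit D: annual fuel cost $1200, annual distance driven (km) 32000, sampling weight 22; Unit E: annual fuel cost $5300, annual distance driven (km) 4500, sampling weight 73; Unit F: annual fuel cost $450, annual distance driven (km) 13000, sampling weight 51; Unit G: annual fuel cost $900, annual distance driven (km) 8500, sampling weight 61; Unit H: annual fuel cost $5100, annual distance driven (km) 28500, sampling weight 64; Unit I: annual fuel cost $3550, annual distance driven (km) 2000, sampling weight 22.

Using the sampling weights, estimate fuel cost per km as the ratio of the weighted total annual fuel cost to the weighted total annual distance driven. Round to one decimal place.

0.2

Σ wᵢ·y = 2100×62 + 1700×36 + 2600×20 + 1200×22 + 5300×73 + 450×51 + 900×61 + 5100×64 + 3550×22
  = 1139050
Σ wᵢ·x = 5731000
Ratio = 1139050 / 5731000 = 0.1987524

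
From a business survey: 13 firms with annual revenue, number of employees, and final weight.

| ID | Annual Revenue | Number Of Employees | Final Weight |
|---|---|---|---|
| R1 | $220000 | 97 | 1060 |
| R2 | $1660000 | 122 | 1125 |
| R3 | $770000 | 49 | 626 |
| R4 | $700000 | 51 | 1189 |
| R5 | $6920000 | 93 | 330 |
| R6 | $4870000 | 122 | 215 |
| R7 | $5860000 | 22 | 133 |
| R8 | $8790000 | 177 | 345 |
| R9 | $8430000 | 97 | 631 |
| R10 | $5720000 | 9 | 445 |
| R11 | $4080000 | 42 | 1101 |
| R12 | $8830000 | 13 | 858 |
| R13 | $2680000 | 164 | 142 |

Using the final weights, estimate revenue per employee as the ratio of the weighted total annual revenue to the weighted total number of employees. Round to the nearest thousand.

Σ wᵢ·y = 30871110000
Σ wᵢ·x = 598190
Ratio = 30871110000 / 598190 = 51607.533

52000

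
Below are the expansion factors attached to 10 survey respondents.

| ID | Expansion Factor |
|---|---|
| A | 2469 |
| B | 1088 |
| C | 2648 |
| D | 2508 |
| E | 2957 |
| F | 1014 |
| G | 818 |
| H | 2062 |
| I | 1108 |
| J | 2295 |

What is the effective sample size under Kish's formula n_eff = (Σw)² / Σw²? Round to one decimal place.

Σ wᵢ = 18967
Σ wᵢ² = 6095961 + 1183744 + 7011904 + 6290064 + 8743849 + 1028196 + 669124 + 4251844 + 1227664 + 5267025 = 41769375
n_eff = 18967² / 41769375 = 359747089 / 41769375 = 8.6126998

8.6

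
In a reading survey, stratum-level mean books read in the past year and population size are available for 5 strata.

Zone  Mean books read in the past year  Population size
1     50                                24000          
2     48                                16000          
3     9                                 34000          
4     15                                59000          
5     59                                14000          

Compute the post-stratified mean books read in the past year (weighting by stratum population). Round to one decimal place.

27.1

Σ Nₕ·x̄ₕ = 50×24000 + 48×16000 + 9×34000 + 15×59000 + 59×14000
  = 1200000 + 768000 + 306000 + 885000 + 826000 = 3985000
Σ Nₕ = 24000 + 16000 + 34000 + 59000 + 14000 = 147000
Overall mean = 3985000 / 147000 = 27.108844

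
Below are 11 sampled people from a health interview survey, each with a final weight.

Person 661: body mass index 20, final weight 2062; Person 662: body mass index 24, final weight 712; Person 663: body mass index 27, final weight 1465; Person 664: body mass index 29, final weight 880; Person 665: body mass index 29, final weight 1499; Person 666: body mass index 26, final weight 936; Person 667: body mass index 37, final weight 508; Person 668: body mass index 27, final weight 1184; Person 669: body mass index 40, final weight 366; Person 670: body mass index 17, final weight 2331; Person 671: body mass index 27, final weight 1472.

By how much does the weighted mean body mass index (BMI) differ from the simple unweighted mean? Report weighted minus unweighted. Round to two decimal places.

-2.50

Unweighted sum = 20 + 24 + 27 + 29 + 29 + 26 + 37 + 27 + 40 + 17 + 27 = 303
Unweighted mean = 303 / 11 = 27.545455
Weighted sum = 20×2062 + 24×712 + 27×1465 + 29×880 + 29×1499 + 26×936 + 37×508 + 27×1184 + 40×366 + 17×2331 + 27×1472
  = 335985
Sum of weights = 2062 + 712 + 1465 + 880 + 1499 + 936 + 508 + 1184 + 366 + 2331 + 1472 = 13415
Weighted mean = 335985 / 13415 = 25.045471
Difference (weighted minus unweighted) = -2.4999831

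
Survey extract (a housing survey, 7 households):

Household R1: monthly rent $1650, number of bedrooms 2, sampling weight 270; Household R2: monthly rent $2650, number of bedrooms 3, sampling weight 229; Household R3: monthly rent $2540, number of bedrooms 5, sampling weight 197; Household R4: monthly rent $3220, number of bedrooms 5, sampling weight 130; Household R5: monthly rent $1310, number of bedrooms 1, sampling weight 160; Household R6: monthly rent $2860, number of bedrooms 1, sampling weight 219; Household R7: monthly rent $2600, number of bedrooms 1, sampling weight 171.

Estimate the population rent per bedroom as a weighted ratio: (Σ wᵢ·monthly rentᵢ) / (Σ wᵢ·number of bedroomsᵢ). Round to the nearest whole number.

Σ wᵢ·y = 1650×270 + 2650×229 + 2540×197 + 3220×130 + 1310×160 + 2860×219 + 2600×171
  = 445500 + 606850 + 500380 + 418600 + 209600 + 626340 + 444600 = 3251870
Σ wᵢ·x = 2×270 + 3×229 + 5×197 + 5×130 + 1×160 + 1×219 + 1×171
  = 540 + 687 + 985 + 650 + 160 + 219 + 171 = 3412
Ratio = 3251870 / 3412 = 953.06858

953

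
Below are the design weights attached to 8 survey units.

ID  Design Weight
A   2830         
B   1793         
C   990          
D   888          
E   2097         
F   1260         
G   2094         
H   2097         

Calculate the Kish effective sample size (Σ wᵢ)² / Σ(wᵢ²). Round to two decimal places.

Σ wᵢ = 2830 + 1793 + 990 + 888 + 2097 + 1260 + 2094 + 2097 = 14049
Σ wᵢ² = 8008900 + 3214849 + 980100 + 788544 + 4397409 + 1587600 + 4384836 + 4397409 = 27759647
n_eff = 14049² / 27759647 = 197374401 / 27759647 = 7.1101193

7.11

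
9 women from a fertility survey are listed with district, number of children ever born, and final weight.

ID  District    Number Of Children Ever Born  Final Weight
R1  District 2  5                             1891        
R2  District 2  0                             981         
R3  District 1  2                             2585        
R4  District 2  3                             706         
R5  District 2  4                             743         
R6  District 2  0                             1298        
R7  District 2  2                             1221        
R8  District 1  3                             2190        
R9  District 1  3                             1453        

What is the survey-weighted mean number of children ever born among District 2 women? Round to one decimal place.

District 2 rows: R1, R2, R4, R5, R6, R7
Weighted sum = 5×1891 + 0×981 + 3×706 + 4×743 + 0×1298 + 2×1221
  = 9455 + 0 + 2118 + 2972 + 0 + 2442 = 16987
Sum of weights = 6840
Weighted mean = 16987 / 6840 = 2.4834795

2.5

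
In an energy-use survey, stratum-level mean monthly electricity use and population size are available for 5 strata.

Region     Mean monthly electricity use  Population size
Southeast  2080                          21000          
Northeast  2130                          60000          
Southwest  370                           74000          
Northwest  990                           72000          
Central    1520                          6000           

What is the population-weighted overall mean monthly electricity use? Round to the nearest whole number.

1199

Σ Nₕ·x̄ₕ = 279260000
Σ Nₕ = 21000 + 60000 + 74000 + 72000 + 6000 = 233000
Overall mean = 279260000 / 233000 = 1198.5408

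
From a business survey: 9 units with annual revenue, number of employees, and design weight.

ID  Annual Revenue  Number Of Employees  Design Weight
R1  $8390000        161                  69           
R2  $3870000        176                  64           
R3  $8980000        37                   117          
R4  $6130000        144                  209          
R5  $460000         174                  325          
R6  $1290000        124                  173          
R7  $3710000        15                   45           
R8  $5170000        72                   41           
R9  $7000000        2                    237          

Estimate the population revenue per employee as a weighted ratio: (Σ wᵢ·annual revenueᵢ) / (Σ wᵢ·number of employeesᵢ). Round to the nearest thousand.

Σ wᵢ·y = 8390000×69 + 3870000×64 + 8980000×117 + 6130000×209 + 460000×325 + 1290000×173 + 3710000×45 + 5170000×41 + 7000000×237
  = 578910000 + 247680000 + 1050660000 + 1281170000 + 149500000 + 223170000 + 166950000 + 211970000 + 1659000000 = 5569010000
Σ wᵢ·x = 161×69 + 176×64 + 37×117 + 144×209 + 174×325 + 124×173 + 15×45 + 72×41 + 2×237
  = 11109 + 11264 + 4329 + 30096 + 56550 + 21452 + 675 + 2952 + 474 = 138901
Ratio = 5569010000 / 138901 = 40093.376

40000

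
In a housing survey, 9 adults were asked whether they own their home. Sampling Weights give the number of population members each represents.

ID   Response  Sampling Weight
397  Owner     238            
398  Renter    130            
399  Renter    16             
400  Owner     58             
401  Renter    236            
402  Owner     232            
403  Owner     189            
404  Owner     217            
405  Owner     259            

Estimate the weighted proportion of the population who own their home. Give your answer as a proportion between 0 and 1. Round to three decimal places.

Sum of weights for 'Owner' = 238 + 58 + 232 + 189 + 217 + 259 = 1193
Total weight = 1575
Weighted proportion = 1193 / 1575 = 0.75746032

0.757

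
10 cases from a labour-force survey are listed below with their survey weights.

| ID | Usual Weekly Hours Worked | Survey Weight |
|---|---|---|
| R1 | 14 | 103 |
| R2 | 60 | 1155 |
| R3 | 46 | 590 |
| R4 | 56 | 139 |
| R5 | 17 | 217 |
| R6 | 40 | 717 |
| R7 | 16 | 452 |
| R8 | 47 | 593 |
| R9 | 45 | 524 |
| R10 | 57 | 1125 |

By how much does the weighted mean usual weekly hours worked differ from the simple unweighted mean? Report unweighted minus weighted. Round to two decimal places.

Unweighted sum = 398
Unweighted mean = 398 / 10 = 39.8
Weighted sum = 14×103 + 60×1155 + 46×590 + 56×139 + 17×217 + 40×717 + 16×452 + 47×593 + 45×524 + 57×1125
  = 1442 + 69300 + 27140 + 7784 + 3689 + 28680 + 7232 + 27871 + 23580 + 64125 = 260843
Sum of weights = 5615
Weighted mean = 260843 / 5615 = 46.454675
Difference (unweighted minus weighted) = -6.654675

-6.65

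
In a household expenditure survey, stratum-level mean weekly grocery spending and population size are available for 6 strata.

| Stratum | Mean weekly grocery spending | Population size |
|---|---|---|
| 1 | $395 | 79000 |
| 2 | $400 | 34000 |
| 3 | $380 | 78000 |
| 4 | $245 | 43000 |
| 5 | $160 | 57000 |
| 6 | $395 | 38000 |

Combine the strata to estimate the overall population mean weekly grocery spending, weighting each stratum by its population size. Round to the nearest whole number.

Σ Nₕ·x̄ₕ = 395×79000 + 400×34000 + 380×78000 + 245×43000 + 160×57000 + 395×38000
  = 31205000 + 13600000 + 29640000 + 10535000 + 9120000 + 15010000 = 109110000
Σ Nₕ = 79000 + 34000 + 78000 + 43000 + 57000 + 38000 = 329000
Overall mean = 109110000 / 329000 = 331.64134

332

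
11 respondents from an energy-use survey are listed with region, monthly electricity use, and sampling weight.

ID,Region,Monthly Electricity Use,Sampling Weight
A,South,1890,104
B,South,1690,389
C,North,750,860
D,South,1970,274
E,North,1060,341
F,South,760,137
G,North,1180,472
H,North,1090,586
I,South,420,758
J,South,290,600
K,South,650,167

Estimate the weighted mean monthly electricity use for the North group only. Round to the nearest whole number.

975

North rows: C, E, G, H
Weighted sum = 2202160
Sum of weights = 860 + 341 + 472 + 586 = 2259
Weighted mean = 2202160 / 2259 = 974.83842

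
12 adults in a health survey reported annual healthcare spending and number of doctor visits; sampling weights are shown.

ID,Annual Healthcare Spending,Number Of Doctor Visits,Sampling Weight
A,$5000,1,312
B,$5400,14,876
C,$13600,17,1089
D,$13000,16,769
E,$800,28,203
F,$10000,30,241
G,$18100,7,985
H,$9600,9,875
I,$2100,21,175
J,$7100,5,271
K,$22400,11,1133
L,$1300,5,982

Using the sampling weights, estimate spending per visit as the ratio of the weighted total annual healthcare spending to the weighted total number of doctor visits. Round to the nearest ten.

950

Σ wᵢ·y = 5000×312 + 5400×876 + 13600×1089 + 13000×769 + 800×203 + 10000×241 + 18100×985 + 9600×875 + 2100×175 + 7100×271 + 22400×1133 + 1300×982
  = 88846100
Σ wᵢ·x = 1×312 + 14×876 + 17×1089 + 16×769 + 28×203 + 30×241 + 7×985 + 9×875 + 21×175 + 5×271 + 11×1133 + 5×982
  = 312 + 12264 + 18513 + 12304 + 5684 + 7230 + 6895 + 7875 + 3675 + 1355 + 12463 + 4910 = 93480
Ratio = 88846100 / 93480 = 950.42897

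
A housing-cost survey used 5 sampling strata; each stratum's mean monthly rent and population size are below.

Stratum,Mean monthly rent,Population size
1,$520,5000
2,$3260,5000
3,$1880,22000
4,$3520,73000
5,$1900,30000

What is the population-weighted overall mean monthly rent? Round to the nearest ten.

2770

Σ Nₕ·x̄ₕ = 520×5000 + 3260×5000 + 1880×22000 + 3520×73000 + 1900×30000
  = 2600000 + 16300000 + 41360000 + 256960000 + 57000000 = 374220000
Σ Nₕ = 135000
Overall mean = 374220000 / 135000 = 2772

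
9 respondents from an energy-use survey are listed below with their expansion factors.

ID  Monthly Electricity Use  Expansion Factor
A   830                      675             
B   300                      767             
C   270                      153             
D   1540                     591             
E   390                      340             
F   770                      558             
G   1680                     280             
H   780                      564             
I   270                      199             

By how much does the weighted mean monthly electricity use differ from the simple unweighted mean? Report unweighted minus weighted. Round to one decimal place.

-33.0

Unweighted sum = 830 + 300 + 270 + 1540 + 390 + 770 + 1680 + 780 + 270 = 6830
Unweighted mean = 6830 / 9 = 758.88889
Weighted sum = 830×675 + 300×767 + 270×153 + 1540×591 + 390×340 + 770×558 + 1680×280 + 780×564 + 270×199
  = 3268110
Sum of weights = 675 + 767 + 153 + 591 + 340 + 558 + 280 + 564 + 199 = 4127
Weighted mean = 3268110 / 4127 = 791.88515
Difference (unweighted minus weighted) = -32.996258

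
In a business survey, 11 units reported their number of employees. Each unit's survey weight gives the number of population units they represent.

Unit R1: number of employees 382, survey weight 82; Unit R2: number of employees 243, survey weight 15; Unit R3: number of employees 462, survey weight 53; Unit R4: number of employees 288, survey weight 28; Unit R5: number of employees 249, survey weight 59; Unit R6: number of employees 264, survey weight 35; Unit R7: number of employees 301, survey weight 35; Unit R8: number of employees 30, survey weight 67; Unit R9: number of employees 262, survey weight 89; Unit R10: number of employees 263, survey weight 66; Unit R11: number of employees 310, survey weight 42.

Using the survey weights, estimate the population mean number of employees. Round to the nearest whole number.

Weighted sum = 382×82 + 243×15 + 462×53 + 288×28 + 249×59 + 264×35 + 301×35 + 30×67 + 262×89 + 263×66 + 310×42
  = 157691
Sum of weights = 571
Weighted mean = 157691 / 571 = 276.16637

276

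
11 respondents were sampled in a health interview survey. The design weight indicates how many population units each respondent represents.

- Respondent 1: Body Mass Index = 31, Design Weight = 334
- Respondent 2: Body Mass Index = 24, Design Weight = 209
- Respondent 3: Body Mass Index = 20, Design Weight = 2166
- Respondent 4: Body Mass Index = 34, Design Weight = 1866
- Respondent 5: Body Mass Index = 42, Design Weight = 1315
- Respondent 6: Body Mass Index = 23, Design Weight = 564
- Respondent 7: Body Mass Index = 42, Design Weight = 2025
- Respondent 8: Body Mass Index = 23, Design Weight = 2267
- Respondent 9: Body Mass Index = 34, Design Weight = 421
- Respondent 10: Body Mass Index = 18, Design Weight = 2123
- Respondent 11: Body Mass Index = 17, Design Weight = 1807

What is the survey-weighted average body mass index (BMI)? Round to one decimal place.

Weighted sum = 31×334 + 24×209 + 20×2166 + 34×1866 + 42×1315 + 23×564 + 42×2025 + 23×2267 + 34×421 + 18×2123 + 17×1807
  = 10354 + 5016 + 43320 + 63444 + 55230 + 12972 + 85050 + 52141 + 14314 + 38214 + 30719 = 410774
Sum of weights = 334 + 209 + 2166 + 1866 + 1315 + 564 + 2025 + 2267 + 421 + 2123 + 1807 = 15097
Weighted mean = 410774 / 15097 = 27.208982

27.2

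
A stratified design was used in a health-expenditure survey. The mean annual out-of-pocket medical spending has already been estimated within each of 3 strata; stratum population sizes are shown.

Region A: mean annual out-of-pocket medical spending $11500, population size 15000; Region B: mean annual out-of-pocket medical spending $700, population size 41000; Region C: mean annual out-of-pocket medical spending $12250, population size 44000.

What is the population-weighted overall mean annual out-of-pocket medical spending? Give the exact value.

Σ Nₕ·x̄ₕ = 11500×15000 + 700×41000 + 12250×44000
  = 740200000
Σ Nₕ = 100000
Overall mean = 740200000 / 100000 = 7402

7402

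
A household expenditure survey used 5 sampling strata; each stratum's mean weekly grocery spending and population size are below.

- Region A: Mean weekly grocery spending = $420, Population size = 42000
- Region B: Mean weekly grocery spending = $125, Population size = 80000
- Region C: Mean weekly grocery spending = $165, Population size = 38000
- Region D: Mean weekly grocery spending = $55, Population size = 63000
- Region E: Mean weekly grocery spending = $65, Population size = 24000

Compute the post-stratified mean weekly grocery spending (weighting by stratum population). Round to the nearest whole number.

Σ Nₕ·x̄ₕ = 420×42000 + 125×80000 + 165×38000 + 55×63000 + 65×24000
  = 17640000 + 10000000 + 6270000 + 3465000 + 1560000 = 38935000
Σ Nₕ = 42000 + 80000 + 38000 + 63000 + 24000 = 247000
Overall mean = 38935000 / 247000 = 157.63158

158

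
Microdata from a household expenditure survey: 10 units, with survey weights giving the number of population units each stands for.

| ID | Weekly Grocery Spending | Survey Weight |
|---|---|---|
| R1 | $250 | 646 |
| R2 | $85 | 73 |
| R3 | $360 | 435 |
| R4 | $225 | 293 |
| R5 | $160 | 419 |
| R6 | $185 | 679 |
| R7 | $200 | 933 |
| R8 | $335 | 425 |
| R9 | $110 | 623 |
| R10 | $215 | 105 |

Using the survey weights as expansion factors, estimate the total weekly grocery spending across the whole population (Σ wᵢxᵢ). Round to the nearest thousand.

1003000

Weighted total = 250×646 + 85×73 + 360×435 + 225×293 + 160×419 + 185×679 + 200×933 + 335×425 + 110×623 + 215×105
  = 161500 + 6205 + 156600 + 65925 + 67040 + 125615 + 186600 + 142375 + 68530 + 22575 = 1002965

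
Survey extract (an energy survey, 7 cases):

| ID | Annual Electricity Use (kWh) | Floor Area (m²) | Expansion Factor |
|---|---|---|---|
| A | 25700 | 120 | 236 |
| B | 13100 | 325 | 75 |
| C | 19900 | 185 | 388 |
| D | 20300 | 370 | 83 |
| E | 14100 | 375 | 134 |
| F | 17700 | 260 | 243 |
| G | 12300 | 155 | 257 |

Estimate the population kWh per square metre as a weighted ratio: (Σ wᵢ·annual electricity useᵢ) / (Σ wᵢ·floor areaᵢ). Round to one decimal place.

Σ wᵢ·y = 25700×236 + 13100×75 + 19900×388 + 20300×83 + 14100×134 + 17700×243 + 12300×257
  = 6065200 + 982500 + 7721200 + 1684900 + 1889400 + 4301100 + 3161100 = 25805400
Σ wᵢ·x = 120×236 + 325×75 + 185×388 + 370×83 + 375×134 + 260×243 + 155×257
  = 28320 + 24375 + 71780 + 30710 + 50250 + 63180 + 39835 = 308450
Ratio = 25805400 / 308450 = 83.661533

83.7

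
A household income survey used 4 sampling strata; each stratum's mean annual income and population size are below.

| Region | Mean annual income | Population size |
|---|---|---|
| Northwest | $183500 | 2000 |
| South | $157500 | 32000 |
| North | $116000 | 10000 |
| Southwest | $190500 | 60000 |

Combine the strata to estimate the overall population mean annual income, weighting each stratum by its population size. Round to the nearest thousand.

173000

Σ Nₕ·x̄ₕ = 183500×2000 + 157500×32000 + 116000×10000 + 190500×60000
  = 17997000000
Σ Nₕ = 104000
Overall mean = 17997000000 / 104000 = 173048.08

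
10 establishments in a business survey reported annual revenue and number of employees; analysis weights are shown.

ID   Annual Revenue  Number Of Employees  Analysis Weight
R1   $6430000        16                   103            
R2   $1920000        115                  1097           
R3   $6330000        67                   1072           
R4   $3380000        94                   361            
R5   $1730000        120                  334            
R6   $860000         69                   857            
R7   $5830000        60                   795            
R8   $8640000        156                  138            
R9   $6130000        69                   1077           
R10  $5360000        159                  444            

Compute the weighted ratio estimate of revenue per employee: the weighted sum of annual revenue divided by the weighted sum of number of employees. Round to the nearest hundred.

49200

Σ wᵢ·y = 26898330000
Σ wᵢ·x = 16×103 + 115×1097 + 67×1072 + 94×361 + 120×334 + 69×857 + 60×795 + 156×138 + 69×1077 + 159×444
  = 1648 + 126155 + 71824 + 33934 + 40080 + 59133 + 47700 + 21528 + 74313 + 70596 = 546911
Ratio = 26898330000 / 546911 = 49182.28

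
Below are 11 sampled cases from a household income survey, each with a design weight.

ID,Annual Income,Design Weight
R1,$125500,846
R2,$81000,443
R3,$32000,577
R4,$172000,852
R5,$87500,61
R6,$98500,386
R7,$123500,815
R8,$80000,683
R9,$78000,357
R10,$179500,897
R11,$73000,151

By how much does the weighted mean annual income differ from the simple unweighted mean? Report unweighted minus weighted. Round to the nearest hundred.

-13500

Unweighted sum = 125500 + 81000 + 32000 + 172000 + 87500 + 98500 + 123500 + 80000 + 78000 + 179500 + 73000 = 1130500
Unweighted mean = 1130500 / 11 = 102772.73
Weighted sum = 705595500
Sum of weights = 846 + 443 + 577 + 852 + 61 + 386 + 815 + 683 + 357 + 897 + 151 = 6068
Weighted mean = 705595500 / 6068 = 116281.39
Difference (unweighted minus weighted) = -13508.667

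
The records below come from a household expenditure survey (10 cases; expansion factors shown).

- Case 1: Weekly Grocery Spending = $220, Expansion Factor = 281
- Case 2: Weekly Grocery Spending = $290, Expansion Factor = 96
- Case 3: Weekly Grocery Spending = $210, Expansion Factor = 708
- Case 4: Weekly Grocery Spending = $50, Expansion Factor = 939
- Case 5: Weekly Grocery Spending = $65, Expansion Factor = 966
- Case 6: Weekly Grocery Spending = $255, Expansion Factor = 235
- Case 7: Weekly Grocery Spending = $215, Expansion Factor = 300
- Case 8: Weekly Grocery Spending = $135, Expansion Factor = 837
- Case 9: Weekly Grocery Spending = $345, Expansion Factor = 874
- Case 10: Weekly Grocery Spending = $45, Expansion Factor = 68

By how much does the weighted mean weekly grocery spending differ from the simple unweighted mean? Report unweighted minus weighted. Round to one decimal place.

15.2

Unweighted sum = 220 + 290 + 210 + 50 + 65 + 255 + 215 + 135 + 345 + 45 = 1830
Unweighted mean = 1830 / 10 = 183
Weighted sum = 890090
Sum of weights = 5304
Weighted mean = 890090 / 5304 = 167.81486
Difference (unweighted minus weighted) = 15.185143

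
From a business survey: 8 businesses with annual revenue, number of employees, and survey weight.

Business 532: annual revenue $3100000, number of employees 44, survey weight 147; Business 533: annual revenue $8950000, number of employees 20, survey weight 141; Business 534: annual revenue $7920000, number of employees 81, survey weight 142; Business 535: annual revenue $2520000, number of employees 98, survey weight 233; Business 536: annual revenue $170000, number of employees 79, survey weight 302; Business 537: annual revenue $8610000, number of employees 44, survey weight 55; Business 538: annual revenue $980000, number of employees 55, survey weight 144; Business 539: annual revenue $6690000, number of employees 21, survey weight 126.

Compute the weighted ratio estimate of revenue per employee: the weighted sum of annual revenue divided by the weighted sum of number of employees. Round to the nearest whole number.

Σ wᵢ·y = 3100000×147 + 8950000×141 + 7920000×142 + 2520000×233 + 170000×302 + 8610000×55 + 980000×144 + 6690000×126
  = 4938400000
Σ wᵢ·x = 44×147 + 20×141 + 81×142 + 98×233 + 79×302 + 44×55 + 55×144 + 21×126
  = 6468 + 2820 + 11502 + 22834 + 23858 + 2420 + 7920 + 2646 = 80468
Ratio = 4938400000 / 80468 = 61370.98

61371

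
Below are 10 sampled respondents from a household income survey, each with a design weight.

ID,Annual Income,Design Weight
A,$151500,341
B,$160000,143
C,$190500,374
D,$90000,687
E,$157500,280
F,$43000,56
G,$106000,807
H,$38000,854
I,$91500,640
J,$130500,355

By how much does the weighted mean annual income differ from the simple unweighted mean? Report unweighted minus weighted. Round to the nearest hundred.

10700

Unweighted sum = 151500 + 160000 + 190500 + 90000 + 157500 + 43000 + 106000 + 38000 + 91500 + 130500 = 1158500
Unweighted mean = 1158500 / 10 = 115850
Weighted sum = 477008000
Sum of weights = 341 + 143 + 374 + 687 + 280 + 56 + 807 + 854 + 640 + 355 = 4537
Weighted mean = 477008000 / 4537 = 105137.32
Difference (unweighted minus weighted) = 10712.685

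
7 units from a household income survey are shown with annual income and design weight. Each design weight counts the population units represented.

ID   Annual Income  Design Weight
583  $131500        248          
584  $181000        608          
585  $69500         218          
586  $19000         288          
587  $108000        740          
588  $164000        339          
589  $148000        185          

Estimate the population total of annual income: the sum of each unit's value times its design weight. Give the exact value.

Weighted total = 131500×248 + 181000×608 + 69500×218 + 19000×288 + 108000×740 + 164000×339 + 148000×185
  = 32612000 + 110048000 + 15151000 + 5472000 + 79920000 + 55596000 + 27380000 = 326179000

326179000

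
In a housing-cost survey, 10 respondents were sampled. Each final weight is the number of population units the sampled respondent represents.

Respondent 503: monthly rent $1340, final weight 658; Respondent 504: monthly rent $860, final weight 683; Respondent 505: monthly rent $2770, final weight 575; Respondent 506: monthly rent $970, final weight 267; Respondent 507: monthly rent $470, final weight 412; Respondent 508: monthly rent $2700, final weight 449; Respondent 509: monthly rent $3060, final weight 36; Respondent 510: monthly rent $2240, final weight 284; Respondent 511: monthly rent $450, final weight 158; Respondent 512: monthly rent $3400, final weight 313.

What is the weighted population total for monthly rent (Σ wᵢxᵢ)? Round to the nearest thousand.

Weighted total = 1340×658 + 860×683 + 2770×575 + 970×267 + 470×412 + 2700×449 + 3060×36 + 2240×284 + 450×158 + 3400×313
  = 881720 + 587380 + 1592750 + 258990 + 193640 + 1212300 + 110160 + 636160 + 71100 + 1064200 = 6608400

6608000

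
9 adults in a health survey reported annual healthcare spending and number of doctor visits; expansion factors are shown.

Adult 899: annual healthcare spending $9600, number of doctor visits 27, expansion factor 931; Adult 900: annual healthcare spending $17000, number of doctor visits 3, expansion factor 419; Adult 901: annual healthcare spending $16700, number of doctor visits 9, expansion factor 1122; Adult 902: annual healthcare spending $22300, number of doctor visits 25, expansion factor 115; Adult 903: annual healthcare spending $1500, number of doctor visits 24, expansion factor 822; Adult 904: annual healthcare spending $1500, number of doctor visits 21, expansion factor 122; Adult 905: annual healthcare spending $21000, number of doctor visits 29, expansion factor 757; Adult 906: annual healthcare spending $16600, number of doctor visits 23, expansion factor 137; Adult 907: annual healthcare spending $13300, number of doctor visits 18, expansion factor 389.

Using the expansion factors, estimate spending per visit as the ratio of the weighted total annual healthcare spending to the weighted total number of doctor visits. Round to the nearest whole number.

663

Σ wᵢ·y = 62123400
Σ wᵢ·x = 27×931 + 3×419 + 9×1122 + 25×115 + 24×822 + 21×122 + 29×757 + 23×137 + 18×389
  = 25137 + 1257 + 10098 + 2875 + 19728 + 2562 + 21953 + 3151 + 7002 = 93763
Ratio = 62123400 / 93763 = 662.55773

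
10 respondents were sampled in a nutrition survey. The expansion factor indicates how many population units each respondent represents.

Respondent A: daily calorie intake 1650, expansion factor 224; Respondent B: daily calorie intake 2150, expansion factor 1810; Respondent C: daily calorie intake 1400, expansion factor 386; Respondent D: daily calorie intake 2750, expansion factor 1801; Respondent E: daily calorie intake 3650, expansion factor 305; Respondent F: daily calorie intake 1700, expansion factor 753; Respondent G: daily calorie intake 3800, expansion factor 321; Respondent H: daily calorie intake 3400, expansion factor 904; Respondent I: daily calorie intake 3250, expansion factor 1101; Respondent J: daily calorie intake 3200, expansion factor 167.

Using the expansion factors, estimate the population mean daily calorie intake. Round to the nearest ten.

2640

Weighted sum = 1650×224 + 2150×1810 + 1400×386 + 2750×1801 + 3650×305 + 1700×753 + 3800×321 + 3400×904 + 3250×1101 + 3200×167
  = 369600 + 3891500 + 540400 + 4952750 + 1113250 + 1280100 + 1219800 + 3073600 + 3578250 + 534400 = 20553650
Sum of weights = 224 + 1810 + 386 + 1801 + 305 + 753 + 321 + 904 + 1101 + 167 = 7772
Weighted mean = 20553650 / 7772 = 2644.5767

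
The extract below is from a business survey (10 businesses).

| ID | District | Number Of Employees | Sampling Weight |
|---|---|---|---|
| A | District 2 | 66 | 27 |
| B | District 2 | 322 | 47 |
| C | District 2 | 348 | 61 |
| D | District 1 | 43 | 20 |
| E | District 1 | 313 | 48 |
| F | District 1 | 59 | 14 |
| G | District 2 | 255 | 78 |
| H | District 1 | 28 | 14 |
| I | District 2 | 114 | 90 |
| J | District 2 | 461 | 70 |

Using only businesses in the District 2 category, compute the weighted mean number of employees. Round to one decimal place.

District 2 rows: A, B, C, G, I, J
Weighted sum = 66×27 + 322×47 + 348×61 + 255×78 + 114×90 + 461×70
  = 100564
Sum of weights = 27 + 47 + 61 + 78 + 90 + 70 = 373
Weighted mean = 100564 / 373 = 269.60858

269.6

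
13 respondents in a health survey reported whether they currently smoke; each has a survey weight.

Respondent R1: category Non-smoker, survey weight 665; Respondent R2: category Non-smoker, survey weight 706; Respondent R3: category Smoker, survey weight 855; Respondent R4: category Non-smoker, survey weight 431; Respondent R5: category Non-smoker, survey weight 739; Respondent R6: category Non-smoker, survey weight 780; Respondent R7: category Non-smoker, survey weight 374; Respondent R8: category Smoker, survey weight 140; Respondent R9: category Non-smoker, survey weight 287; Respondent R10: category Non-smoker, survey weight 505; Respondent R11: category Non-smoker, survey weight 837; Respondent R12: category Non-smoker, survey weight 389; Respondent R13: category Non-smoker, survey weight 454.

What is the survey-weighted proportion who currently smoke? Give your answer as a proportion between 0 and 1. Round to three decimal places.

0.139

Sum of weights for 'Smoker' = 855 + 140 = 995
Total weight = 7162
Weighted proportion = 995 / 7162 = 0.13892767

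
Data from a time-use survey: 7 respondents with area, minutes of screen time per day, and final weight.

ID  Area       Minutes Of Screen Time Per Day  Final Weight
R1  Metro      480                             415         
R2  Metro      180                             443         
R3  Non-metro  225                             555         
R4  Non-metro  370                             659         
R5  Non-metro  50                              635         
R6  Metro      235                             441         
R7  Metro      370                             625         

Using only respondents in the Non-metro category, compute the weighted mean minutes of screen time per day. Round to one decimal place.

Non-metro rows: R3, R4, R5
Weighted sum = 225×555 + 370×659 + 50×635
  = 400455
Sum of weights = 555 + 659 + 635 = 1849
Weighted mean = 400455 / 1849 = 216.57923

216.6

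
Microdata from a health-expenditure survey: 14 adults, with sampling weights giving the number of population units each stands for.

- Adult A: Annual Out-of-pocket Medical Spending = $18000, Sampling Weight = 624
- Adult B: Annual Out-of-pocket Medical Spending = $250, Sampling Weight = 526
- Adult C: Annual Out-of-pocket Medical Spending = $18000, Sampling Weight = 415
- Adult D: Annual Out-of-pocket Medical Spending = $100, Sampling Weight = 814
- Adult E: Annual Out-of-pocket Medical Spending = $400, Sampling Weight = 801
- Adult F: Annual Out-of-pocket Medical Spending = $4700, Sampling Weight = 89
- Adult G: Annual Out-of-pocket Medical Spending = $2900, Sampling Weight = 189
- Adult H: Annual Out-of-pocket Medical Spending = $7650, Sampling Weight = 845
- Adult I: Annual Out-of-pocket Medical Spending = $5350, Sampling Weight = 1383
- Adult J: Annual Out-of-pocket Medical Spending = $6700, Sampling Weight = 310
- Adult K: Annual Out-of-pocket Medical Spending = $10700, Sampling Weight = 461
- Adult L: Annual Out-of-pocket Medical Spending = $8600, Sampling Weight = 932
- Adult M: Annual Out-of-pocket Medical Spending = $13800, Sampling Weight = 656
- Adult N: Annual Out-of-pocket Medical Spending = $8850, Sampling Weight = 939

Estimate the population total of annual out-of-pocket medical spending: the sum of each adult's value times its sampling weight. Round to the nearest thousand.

66453000

Weighted total = 66452850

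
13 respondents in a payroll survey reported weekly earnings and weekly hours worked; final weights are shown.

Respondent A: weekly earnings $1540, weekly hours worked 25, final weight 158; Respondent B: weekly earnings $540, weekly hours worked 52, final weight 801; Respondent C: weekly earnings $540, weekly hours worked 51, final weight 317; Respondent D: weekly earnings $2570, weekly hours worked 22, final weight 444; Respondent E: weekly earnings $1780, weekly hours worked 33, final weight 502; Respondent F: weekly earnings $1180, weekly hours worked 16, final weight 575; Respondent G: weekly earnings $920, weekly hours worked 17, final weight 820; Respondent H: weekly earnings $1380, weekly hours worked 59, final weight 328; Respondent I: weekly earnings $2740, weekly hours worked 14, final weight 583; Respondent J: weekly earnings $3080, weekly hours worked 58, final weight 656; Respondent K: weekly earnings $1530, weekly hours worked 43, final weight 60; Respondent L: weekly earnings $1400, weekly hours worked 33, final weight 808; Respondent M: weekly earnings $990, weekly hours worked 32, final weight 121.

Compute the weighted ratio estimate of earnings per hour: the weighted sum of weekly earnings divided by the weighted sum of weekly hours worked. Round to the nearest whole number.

Σ wᵢ·y = 9727910
Σ wᵢ·x = 209921
Ratio = 9727910 / 209921 = 46.340814

46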